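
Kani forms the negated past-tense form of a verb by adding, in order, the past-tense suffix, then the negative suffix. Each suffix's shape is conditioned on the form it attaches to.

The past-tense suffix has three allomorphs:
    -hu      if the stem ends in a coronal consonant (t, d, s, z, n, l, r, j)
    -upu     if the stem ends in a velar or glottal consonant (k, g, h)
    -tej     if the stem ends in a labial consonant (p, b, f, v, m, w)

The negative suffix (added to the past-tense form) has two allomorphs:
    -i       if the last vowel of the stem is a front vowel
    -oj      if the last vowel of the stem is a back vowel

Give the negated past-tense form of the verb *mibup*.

The final consonant of *mibup* is /p/, which is labial, so the past-tense suffix is -tej, giving *mibuptej*.
Since the last vowel of the past-tense form *mibuptej* is /e/ (a front vowel), it takes -i, giving *mibupteji*.

mibupteji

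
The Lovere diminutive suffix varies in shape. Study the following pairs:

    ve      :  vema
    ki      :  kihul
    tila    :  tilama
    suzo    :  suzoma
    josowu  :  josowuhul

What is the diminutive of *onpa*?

onpama

The alternation tracks the last vowel of the stem — -hul when the last vowel of the stem is a high vowel (*ki*, *josowu*); -ma when the last vowel of the stem is a non-high vowel (*ve*, *tila*, *suzo*).
*onpa* — last vowel /a/ (a non-high vowel) → -ma → *onpama*.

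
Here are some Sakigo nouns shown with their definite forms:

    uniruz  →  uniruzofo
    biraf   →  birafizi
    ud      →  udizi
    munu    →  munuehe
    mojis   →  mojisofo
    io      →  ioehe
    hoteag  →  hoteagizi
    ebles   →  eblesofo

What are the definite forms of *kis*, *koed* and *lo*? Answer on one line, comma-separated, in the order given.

kisofo, koedizi, loehe

The alternation tracks the final sound of the stem — -ofo when the stem ends in a sibilant (*uniruz*, *mojis*, *ebles*); -izi when the stem ends in a non-sibilant consonant (*biraf*, *ud*, *hoteag*); -ehe when the stem ends in a vowel (*munu*, *io*).
*kis* — final sound /s/ (a sibilant) → -ofo → *kisofo*.
*koed* — final sound /d/ (a non-sibilant consonant) → -izi → *koedizi*.
*lo* — final sound /o/ (a vowel) → -ehe → *loehe*.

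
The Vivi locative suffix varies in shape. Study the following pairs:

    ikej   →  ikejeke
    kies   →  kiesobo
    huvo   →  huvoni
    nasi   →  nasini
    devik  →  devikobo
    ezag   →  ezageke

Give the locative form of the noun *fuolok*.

fuolokobo

Looking at the final sound of each stem: -obo when the stem ends in a voiceless consonant (*kies*, *devik*); -eke when the stem ends in a voiced consonant (*ikej*, *ezag*); -ni when the stem ends in a vowel (*huvo*, *nasi*).
*fuolok* — final sound /k/ (a voiceless consonant) → -obo → *fuolokobo*.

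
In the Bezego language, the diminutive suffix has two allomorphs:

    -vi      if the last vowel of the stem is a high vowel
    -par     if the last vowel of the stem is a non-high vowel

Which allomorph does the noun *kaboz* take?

*kaboz* — last vowel /o/ (a non-high vowel) → -par.

-par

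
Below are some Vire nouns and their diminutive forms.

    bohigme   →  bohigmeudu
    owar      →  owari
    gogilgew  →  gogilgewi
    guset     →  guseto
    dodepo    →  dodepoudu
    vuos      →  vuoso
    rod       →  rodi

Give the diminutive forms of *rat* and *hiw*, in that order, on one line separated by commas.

rato, hiwi

The pattern is voicing of the final sound: -o when the stem ends in a voiceless consonant (*guset*, *vuos*); -i when the stem ends in a voiced consonant (*owar*, *gogilgew*, *rod*); -udu when the stem ends in a vowel (*bohigme*, *dodepo*).
The final sound of *rat* is /t/, which is a voiceless consonant, so the suffix is -o, giving *rato*.
Since the final sound of *hiw* is /w/ (a voiced consonant), it takes -i, giving *hiwi*.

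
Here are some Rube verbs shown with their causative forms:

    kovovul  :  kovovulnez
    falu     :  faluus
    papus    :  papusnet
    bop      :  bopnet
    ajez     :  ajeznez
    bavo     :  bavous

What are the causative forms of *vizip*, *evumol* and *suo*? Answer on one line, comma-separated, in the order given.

Looking at the final sound of each stem: -net when the stem ends in a voiceless consonant (*papus*, *bop*); -nez when the stem ends in a voiced consonant (*kovovul*, *ajez*); -us when the stem ends in a vowel (*falu*, *bavo*).
*vizip* — final sound /p/ (a voiceless consonant) → -net → *vizipnet*.
Since the final sound of *evumol* is /l/ (a voiced consonant), it takes -nez, giving *evumolnez*.
Since the final sound of *suo* is /o/ (a vowel), it takes -us, giving *suous*.

vizipnet, evumolnez, suous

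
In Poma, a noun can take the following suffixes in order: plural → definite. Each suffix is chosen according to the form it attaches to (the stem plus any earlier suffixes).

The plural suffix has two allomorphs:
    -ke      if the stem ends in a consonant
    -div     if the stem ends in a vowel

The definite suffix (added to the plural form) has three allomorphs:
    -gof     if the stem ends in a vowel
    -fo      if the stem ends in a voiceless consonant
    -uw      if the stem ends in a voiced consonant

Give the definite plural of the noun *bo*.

bodivuw

*bo*: final sound = /o/, a vowel → -div → *bodiv*.
Since the final sound of the plural form *bodiv* is /v/ (a voiced consonant), it takes -uw, giving *bodivuw*.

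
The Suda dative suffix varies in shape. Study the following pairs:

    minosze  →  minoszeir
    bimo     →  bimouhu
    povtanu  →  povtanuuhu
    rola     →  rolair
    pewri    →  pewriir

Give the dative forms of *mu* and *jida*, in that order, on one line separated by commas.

Looking at the last vowel of each stem: -uhu when the last vowel of the stem is a rounded vowel (*bimo*, *povtanu*); -ir when the last vowel of the stem is an unrounded vowel (*minosze*, *rola*, *pewri*).
*mu* — last vowel /u/ (a rounded vowel) → -uhu → *muuhu*.
*jida* — last vowel /a/ (an unrounded vowel) → -ir → *jidair*.

muuhu, jidair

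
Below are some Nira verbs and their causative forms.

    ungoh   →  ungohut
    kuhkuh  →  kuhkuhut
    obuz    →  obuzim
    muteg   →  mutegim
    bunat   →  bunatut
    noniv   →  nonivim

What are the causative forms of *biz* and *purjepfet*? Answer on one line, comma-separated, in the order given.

bizim, purjepfetut

The alternation tracks the final consonant of the stem — -ut when the stem ends in a voiceless consonant (*ungoh*, *kuhkuh*, *bunat*); -im when the stem ends in a voiced consonant (*obuz*, *muteg*, *noniv*).
*biz* — final consonant /z/ (voiced) → -im → *bizim*.
*purjepfet* — final consonant /t/ (voiceless) → -ut → *purjepfetut*.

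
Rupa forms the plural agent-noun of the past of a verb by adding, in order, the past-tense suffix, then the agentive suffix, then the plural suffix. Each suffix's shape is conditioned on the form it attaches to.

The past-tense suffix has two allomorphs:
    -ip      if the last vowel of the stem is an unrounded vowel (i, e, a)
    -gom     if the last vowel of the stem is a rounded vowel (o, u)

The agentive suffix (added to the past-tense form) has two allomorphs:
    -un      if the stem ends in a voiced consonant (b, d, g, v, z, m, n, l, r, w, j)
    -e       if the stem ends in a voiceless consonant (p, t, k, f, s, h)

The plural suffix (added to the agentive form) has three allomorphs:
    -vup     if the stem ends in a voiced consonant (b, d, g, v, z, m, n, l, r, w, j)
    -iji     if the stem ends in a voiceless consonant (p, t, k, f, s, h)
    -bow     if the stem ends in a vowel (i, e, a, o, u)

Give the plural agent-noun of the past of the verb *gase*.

gaseipebow

*gase*: last vowel = /e/, an unrounded vowel → -ip → *gaseip*.
Since the final consonant of the past-tense form *gaseip* is /p/ (voiceless), it takes -e, giving *gaseipe*.
The agentive form *gaseipe* — final sound /e/ (a vowel) → -bow → *gaseipebow*.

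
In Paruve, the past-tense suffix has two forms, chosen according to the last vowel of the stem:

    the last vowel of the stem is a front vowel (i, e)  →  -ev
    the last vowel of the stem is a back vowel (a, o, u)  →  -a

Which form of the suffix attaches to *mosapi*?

-ev

The last vowel of *mosapi* is /i/, which is a front vowel, so the suffix is -ev.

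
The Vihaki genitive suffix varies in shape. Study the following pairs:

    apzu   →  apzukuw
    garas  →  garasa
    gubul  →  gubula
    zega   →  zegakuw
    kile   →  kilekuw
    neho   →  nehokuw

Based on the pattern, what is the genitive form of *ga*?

gakuw

The alternation tracks the final sound of the stem — -a when the stem ends in a consonant (*garas*, *gubul*); -kuw when the stem ends in a vowel (*apzu*, *zega*, *kile*, *neho*).
*ga*: final sound = /a/, a vowel → -kuw → *gakuw*.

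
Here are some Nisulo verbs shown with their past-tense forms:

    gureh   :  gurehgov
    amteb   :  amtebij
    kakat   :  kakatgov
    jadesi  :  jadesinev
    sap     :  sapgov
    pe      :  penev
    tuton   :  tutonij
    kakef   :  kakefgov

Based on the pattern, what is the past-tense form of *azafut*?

azafutgov

The alternation tracks the final sound of the stem — -gov when the stem ends in a voiceless consonant (*gureh*, *kakat*, *sap*, *kakef*); -ij when the stem ends in a voiced consonant (*amteb*, *tuton*); -nev when the stem ends in a vowel (*jadesi*, *pe*).
Since the final sound of *azafut* is /t/ (a voiceless consonant), it takes -gov, giving *azafutgov*.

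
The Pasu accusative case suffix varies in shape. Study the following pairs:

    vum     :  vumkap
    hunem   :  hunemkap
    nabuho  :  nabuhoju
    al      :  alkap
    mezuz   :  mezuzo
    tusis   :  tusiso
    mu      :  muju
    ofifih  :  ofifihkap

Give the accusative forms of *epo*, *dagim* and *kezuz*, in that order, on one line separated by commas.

The alternation tracks the final sound of the stem — -o when the stem ends in a sibilant (*mezuz*, *tusis*); -kap when the stem ends in a non-sibilant consonant (*vum*, *hunem*, *al*, *ofifih*); -ju when the stem ends in a vowel (*nabuho*, *mu*).
The final sound of *epo* is /o/, which is a vowel, so the suffix is -ju, giving *epoju*.
*dagim*: final sound = /m/, a non-sibilant consonant → -kap → *dagimkap*.
Since the final sound of *kezuz* is /z/ (a sibilant), it takes -o, giving *kezuzo*.

epoju, dagimkap, kezuzo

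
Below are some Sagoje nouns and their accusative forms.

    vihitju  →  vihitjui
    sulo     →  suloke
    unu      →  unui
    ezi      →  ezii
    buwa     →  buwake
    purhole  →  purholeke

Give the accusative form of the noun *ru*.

The pattern is height harmony: -i when the last vowel of the stem is a high vowel (*vihitju*, *unu*, *ezi*); -ke when the last vowel of the stem is a non-high vowel (*sulo*, *buwa*, *purhole*).
*ru*: last vowel = /u/, a high vowel → -i → *rui*.

rui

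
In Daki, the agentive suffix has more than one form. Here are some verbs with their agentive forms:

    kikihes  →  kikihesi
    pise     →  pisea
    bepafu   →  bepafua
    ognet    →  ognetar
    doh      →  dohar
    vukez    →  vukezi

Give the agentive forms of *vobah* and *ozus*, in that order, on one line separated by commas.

The alternation tracks the final sound of the stem — -i when the stem ends in a sibilant (*kikihes*, *vukez*); -ar when the stem ends in a non-sibilant consonant (*ognet*, *doh*); -a when the stem ends in a vowel (*pise*, *bepafu*).
*vobah* — final sound /h/ (a non-sibilant consonant) → -ar → *vobahar*.
The final sound of *ozus* is /s/, which is a sibilant, so the suffix is -i, giving *ozusi*.

vobahar, ozusi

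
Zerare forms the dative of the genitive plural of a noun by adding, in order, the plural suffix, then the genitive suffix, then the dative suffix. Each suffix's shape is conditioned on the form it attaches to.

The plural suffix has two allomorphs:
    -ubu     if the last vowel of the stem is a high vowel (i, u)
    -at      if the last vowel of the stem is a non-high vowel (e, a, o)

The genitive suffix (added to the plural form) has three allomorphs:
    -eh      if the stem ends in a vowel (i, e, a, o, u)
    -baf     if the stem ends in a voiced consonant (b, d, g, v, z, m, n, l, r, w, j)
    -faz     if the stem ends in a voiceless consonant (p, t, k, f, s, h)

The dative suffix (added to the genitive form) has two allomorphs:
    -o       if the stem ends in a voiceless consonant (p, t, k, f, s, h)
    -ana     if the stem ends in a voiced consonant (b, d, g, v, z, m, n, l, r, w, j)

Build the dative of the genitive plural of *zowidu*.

*zowidu*: last vowel = /u/, a high vowel → -ubu → *zowiduubu*.
The plural form *zowiduubu* — final sound /u/ (a vowel) → -eh → *zowiduubueh*.
The genitive form *zowiduubueh*: final consonant = /h/, voiceless → -o → *zowiduubueho*.

zowiduubueho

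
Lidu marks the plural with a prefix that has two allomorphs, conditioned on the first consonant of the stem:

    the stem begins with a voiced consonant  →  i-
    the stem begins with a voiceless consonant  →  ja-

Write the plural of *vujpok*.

Since the first consonant of *vujpok* is /v/ (voiced), it takes i-, giving *ivujpok*.

ivujpok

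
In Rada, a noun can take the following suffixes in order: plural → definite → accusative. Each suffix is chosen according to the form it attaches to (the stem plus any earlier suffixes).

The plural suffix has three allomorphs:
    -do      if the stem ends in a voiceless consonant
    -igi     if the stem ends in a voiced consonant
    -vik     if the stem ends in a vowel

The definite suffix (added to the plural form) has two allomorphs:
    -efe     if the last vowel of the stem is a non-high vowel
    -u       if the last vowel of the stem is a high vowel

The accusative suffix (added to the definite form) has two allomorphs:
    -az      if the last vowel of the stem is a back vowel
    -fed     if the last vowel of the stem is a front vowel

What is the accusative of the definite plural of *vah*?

vahdoefefed

The final sound of *vah* is /h/, which is a voiceless consonant, so the plural suffix is -do, giving *vahdo*.
The last vowel of the plural form *vahdo* is /o/, which is a non-high vowel, so the definite suffix is -efe, giving *vahdoefe*.
Since the last vowel of the definite form *vahdoefe* is /e/ (a front vowel), it takes -fed, giving *vahdoefefed*.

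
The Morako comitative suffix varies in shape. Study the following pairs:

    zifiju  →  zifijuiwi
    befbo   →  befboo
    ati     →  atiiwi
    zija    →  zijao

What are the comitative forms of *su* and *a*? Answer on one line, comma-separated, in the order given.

suiwi, ao

The pattern is height harmony: -iwi when the last vowel of the stem is a high vowel (*zifiju*, *ati*); -o when the last vowel of the stem is a non-high vowel (*befbo*, *zija*).
*su* — last vowel /u/ (a high vowel) → -iwi → *suiwi*.
*a* — last vowel /a/ (a non-high vowel) → -o → *ao*.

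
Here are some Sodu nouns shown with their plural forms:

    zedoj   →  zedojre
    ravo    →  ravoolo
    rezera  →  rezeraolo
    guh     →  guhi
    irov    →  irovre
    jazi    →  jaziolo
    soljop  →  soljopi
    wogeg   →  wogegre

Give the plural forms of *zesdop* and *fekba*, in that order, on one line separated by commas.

zesdopi, fekbaolo

The pattern is voicing of the final sound: -i when the stem ends in a voiceless consonant (*guh*, *soljop*); -re when the stem ends in a voiced consonant (*zedoj*, *irov*, *wogeg*); -olo when the stem ends in a vowel (*ravo*, *rezera*, *jazi*).
*zesdop*: final sound = /p/, a voiceless consonant → -i → *zesdopi*.
Since the final sound of *fekba* is /a/ (a vowel), it takes -olo, giving *fekbaolo*.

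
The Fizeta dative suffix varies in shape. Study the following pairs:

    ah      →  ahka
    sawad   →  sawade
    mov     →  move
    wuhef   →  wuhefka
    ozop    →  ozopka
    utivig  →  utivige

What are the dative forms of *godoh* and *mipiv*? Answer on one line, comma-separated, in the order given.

godohka, mipive

The suffix is conditioned by the final consonant: -ka when the stem ends in a voiceless consonant (*ah*, *wuhef*, *ozop*); -e when the stem ends in a voiced consonant (*sawad*, *mov*, *utivig*).
*godoh*: final consonant = /h/, voiceless → -ka → *godohka*.
*mipiv*: final consonant = /v/, voiced → -e → *mipive*.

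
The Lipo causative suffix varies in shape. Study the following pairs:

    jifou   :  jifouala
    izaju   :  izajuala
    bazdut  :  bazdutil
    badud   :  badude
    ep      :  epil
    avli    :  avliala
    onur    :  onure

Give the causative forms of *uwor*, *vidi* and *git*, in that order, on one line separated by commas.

uwore, vidiala, gitil

The pattern is voicing of the final sound: -il when the stem ends in a voiceless consonant (*bazdut*, *ep*); -e when the stem ends in a voiced consonant (*badud*, *onur*); -ala when the stem ends in a vowel (*jifou*, *izaju*, *avli*).
*uwor* — final sound /r/ (a voiced consonant) → -e → *uwore*.
*vidi* — final sound /i/ (a vowel) → -ala → *vidiala*.
*git*: final sound = /t/, a voiceless consonant → -il → *gitil*.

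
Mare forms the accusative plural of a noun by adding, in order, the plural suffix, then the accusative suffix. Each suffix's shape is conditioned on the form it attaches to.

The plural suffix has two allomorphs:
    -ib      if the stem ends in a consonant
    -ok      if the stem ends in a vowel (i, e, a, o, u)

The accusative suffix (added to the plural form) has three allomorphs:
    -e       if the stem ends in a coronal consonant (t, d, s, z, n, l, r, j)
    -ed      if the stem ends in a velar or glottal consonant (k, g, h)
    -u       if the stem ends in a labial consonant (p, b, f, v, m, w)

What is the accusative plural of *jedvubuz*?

*jedvubuz*: final sound = /z/, a consonant → -ib → *jedvubuzib*.
The plural form *jedvubuzib* — final consonant /b/ (labial) → -u → *jedvubuzibu*.

jedvubuzibu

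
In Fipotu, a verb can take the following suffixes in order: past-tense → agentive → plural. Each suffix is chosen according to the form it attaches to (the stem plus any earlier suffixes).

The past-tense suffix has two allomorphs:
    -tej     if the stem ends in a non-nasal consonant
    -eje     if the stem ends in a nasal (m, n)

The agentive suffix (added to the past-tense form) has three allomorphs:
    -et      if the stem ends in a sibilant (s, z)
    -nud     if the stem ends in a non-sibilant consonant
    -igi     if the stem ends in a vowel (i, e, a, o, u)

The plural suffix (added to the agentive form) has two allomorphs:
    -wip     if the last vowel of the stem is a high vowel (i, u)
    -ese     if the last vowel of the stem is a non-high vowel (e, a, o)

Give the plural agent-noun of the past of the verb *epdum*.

epdumejeigiwip

*epdum* — final consonant /m/ (a nasal) → -eje → *epdumeje*.
Since the final sound of the past-tense form *epdumeje* is /e/ (a vowel), it takes -igi, giving *epdumejeigi*.
Since the last vowel of the agentive form *epdumejeigi* is /i/ (a high vowel), it takes -wip, giving *epdumejeigiwip*.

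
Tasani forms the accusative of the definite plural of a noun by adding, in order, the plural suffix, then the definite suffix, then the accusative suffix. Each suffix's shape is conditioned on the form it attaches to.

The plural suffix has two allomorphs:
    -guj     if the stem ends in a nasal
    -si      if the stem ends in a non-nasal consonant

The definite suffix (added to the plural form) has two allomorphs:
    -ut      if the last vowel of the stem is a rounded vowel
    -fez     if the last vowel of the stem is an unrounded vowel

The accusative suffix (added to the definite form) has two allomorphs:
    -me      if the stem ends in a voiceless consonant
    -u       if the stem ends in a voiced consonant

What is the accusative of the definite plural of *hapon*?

hapongujutme

The final consonant of *hapon* is /n/, which is a nasal, so the plural suffix is -guj, giving *haponguj*.
The last vowel of the plural form *haponguj* is /u/, which is a rounded vowel, so the definite suffix is -ut, giving *hapongujut*.
The definite form *hapongujut*: final consonant = /t/, voiceless → -me → *hapongujutme*.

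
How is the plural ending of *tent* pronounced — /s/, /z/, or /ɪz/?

The stem *tent* ends in a voiceless non-sibilant consonant.
The plural suffix surfaces as /ɪz/ after sibilants, /s/ after other voiceless consonants, and /z/ after other voiced sounds.
So the plural -s on *tent* is pronounced /s/.

/s/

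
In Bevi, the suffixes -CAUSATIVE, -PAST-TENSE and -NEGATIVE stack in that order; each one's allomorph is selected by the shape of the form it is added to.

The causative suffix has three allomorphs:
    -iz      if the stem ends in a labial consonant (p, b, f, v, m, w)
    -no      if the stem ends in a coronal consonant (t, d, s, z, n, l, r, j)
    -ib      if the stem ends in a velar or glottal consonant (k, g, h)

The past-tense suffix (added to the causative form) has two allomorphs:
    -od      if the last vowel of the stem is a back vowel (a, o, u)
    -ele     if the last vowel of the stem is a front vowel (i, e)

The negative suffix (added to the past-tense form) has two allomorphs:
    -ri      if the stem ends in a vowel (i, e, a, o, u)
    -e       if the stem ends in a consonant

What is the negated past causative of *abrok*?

*abrok* — final consonant /k/ (velar/glottal) → -ib → *abrokib*.
The last vowel of the causative form *abrokib* is /i/, which is a front vowel, so the past-tense suffix is -ele, giving *abrokibele*.
The final sound of the past-tense form *abrokibele* is /e/, which is a vowel, so the negative suffix is -ri, giving *abrokibeleri*.

abrokibeleri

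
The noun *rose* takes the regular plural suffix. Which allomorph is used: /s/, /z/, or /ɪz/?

The stem *rose* ends in a sibilant (/s, z, ʃ, ʒ, tʃ, dʒ/).
The plural suffix surfaces as /ɪz/ after sibilants, /s/ after other voiceless consonants, and /z/ after other voiced sounds.
So the plural -s on *rose* is pronounced /ɪz/.

/ɪz/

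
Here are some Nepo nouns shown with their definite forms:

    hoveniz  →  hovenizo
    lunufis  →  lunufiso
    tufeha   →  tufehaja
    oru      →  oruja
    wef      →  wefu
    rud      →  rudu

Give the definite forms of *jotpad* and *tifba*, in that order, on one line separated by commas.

jotpadu, tifbaja

The suffix is conditioned by the final sound: -o when the stem ends in a sibilant (*hoveniz*, *lunufis*); -u when the stem ends in a non-sibilant consonant (*wef*, *rud*); -ja when the stem ends in a vowel (*tufeha*, *oru*).
Since the final sound of *jotpad* is /d/ (a non-sibilant consonant), it takes -u, giving *jotpadu*.
The final sound of *tifba* is /a/, which is a vowel, so the suffix is -ja, giving *tifbaja*.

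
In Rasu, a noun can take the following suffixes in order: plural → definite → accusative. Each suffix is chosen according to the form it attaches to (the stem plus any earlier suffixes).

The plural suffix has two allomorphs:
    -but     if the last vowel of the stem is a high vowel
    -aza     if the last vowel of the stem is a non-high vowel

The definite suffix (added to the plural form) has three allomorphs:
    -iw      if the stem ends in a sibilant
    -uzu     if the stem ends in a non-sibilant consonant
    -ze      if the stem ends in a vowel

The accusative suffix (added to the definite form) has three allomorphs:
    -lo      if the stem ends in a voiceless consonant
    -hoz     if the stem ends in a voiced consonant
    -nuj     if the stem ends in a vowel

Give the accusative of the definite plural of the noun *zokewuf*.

*zokewuf*: last vowel = /u/, a high vowel → -but → *zokewufbut*.
The plural form *zokewufbut*: final sound = /t/, a non-sibilant consonant → -uzu → *zokewufbutuzu*.
The definite form *zokewufbutuzu*: final sound = /u/, a vowel → -nuj → *zokewufbutuzunuj*.

zokewufbutuzunuj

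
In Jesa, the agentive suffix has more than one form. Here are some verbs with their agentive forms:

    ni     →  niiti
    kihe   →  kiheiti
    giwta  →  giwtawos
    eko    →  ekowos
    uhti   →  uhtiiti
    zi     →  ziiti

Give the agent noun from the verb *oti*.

otiiti

The suffix is conditioned by the last vowel: -iti when the last vowel of the stem is a front vowel (*ni*, *kihe*, *uhti*, *zi*); -wos when the last vowel of the stem is a back vowel (*giwta*, *eko*).
*oti* — last vowel /i/ (a front vowel) → -iti → *otiiti*.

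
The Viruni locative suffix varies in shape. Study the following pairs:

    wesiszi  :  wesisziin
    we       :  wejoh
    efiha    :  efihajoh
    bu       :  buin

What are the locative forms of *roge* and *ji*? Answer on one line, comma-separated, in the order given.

rogejoh, jiin

The pattern is height harmony: -in when the last vowel of the stem is a high vowel (*wesiszi*, *bu*); -joh when the last vowel of the stem is a non-high vowel (*we*, *efiha*).
*roge*: last vowel = /e/, a non-high vowel → -joh → *rogejoh*.
The last vowel of *ji* is /i/, which is a high vowel, so the suffix is -in, giving *jiin*.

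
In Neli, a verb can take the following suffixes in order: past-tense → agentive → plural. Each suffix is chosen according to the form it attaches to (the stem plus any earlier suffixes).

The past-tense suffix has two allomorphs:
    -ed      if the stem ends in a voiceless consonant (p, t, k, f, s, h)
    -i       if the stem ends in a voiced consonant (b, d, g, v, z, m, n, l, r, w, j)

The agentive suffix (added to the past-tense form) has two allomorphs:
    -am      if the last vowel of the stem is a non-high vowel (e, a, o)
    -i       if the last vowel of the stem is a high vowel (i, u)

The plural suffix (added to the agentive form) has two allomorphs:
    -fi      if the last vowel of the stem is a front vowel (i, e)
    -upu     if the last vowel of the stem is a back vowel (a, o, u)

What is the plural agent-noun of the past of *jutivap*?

jutivapedamupu

*jutivap* — final consonant /p/ (voiceless) → -ed → *jutivaped*.
The last vowel of the past-tense form *jutivaped* is /e/, which is a non-high vowel, so the agentive suffix is -am, giving *jutivapedam*.
The agentive form *jutivapedam*: last vowel = /a/, a back vowel → -upu → *jutivapedamupu*.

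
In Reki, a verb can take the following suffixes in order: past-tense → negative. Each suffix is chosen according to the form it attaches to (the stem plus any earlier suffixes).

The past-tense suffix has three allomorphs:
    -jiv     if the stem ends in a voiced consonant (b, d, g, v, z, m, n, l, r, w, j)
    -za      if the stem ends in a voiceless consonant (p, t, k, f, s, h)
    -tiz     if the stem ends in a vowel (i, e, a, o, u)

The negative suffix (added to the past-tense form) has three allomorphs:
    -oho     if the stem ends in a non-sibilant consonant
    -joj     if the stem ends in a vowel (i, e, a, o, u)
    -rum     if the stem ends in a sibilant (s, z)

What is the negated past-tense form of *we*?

wetizrum

*we* — final sound /e/ (a vowel) → -tiz → *wetiz*.
Since the final sound of the past-tense form *wetiz* is /z/ (a sibilant), it takes -rum, giving *wetizrum*.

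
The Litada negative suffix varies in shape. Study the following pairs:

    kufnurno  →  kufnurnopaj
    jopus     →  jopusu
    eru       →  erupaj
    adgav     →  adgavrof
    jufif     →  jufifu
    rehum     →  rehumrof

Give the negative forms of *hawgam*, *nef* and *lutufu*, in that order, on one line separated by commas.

The alternation tracks the final sound of the stem — -u when the stem ends in a voiceless consonant (*jopus*, *jufif*); -rof when the stem ends in a voiced consonant (*adgav*, *rehum*); -paj when the stem ends in a vowel (*kufnurno*, *eru*).
The final sound of *hawgam* is /m/, which is a voiced consonant, so the suffix is -rof, giving *hawgamrof*.
The final sound of *nef* is /f/, which is a voiceless consonant, so the suffix is -u, giving *nefu*.
*lutufu* — final sound /u/ (a vowel) → -paj → *lutufupaj*.

hawgamrof, nefu, lutufupaj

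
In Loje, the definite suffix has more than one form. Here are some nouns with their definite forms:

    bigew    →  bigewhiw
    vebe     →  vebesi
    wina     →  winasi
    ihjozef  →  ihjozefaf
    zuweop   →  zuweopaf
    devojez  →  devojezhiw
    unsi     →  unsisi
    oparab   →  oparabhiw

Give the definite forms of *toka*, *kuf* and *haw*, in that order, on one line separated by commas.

The suffix is conditioned by the final sound: -af when the stem ends in a voiceless consonant (*ihjozef*, *zuweop*); -hiw when the stem ends in a voiced consonant (*bigew*, *devojez*, *oparab*); -si when the stem ends in a vowel (*vebe*, *wina*, *unsi*).
The final sound of *toka* is /a/, which is a vowel, so the suffix is -si, giving *tokasi*.
Since the final sound of *kuf* is /f/ (a voiceless consonant), it takes -af, giving *kufaf*.
The final sound of *haw* is /w/, which is a voiced consonant, so the suffix is -hiw, giving *hawhiw*.

tokasi, kufaf, hawhiw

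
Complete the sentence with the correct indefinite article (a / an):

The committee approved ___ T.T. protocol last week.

a

The indefinite article is chosen by the initial *sound* of the following word, not its spelling.
The initialism *T.T.* is read letter by letter; the first letter, T, is pronounced /tiː/, which begins with a consonant sound.
So the article is *a*: The committee approved a T.T. protocol last week.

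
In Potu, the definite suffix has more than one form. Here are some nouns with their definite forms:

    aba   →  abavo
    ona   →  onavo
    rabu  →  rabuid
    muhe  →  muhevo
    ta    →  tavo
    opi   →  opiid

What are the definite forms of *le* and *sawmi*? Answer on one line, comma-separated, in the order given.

levo, sawmiid

The suffix is conditioned by the last vowel: -id when the last vowel of the stem is a high vowel (*rabu*, *opi*); -vo when the last vowel of the stem is a non-high vowel (*aba*, *ona*, *muhe*, *ta*).
The last vowel of *le* is /e/, which is a non-high vowel, so the suffix is -vo, giving *levo*.
*sawmi*: last vowel = /i/, a high vowel → -id → *sawmiid*.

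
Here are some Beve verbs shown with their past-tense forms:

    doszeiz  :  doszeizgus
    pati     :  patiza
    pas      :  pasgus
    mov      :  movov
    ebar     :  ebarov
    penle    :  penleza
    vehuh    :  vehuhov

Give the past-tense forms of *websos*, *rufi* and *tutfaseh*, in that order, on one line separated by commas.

The pattern is sibilance of the final sound: -gus when the stem ends in a sibilant (*doszeiz*, *pas*); -ov when the stem ends in a non-sibilant consonant (*mov*, *ebar*, *vehuh*); -za when the stem ends in a vowel (*pati*, *penle*).
The final sound of *websos* is /s/, which is a sibilant, so the suffix is -gus, giving *websosgus*.
The final sound of *rufi* is /i/, which is a vowel, so the suffix is -za, giving *rufiza*.
The final sound of *tutfaseh* is /h/, which is a non-sibilant consonant, so the suffix is -ov, giving *tutfasehov*.

websosgus, rufiza, tutfasehov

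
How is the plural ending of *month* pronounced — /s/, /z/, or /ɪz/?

/s/

The stem *month* ends in a voiceless non-sibilant consonant.
The plural suffix surfaces as /ɪz/ after sibilants, /s/ after other voiceless consonants, and /z/ after other voiced sounds.
So the plural -s on *month* is pronounced /s/.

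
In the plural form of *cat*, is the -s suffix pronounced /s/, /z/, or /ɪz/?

The stem *cat* ends in a voiceless non-sibilant consonant.
The plural suffix surfaces as /ɪz/ after sibilants, /s/ after other voiceless consonants, and /z/ after other voiced sounds.
So the plural -s on *cat* is pronounced /s/.

/s/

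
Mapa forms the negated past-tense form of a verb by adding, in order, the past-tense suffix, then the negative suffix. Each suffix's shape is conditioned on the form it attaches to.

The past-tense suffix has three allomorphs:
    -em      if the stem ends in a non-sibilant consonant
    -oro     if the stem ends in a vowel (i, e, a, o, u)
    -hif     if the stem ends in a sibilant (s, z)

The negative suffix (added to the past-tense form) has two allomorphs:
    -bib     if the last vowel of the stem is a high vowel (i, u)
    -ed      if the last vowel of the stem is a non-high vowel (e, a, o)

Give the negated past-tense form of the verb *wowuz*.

wowuzhifbib

*wowuz* — final sound /z/ (a sibilant) → -hif → *wowuzhif*.
Since the last vowel of the past-tense form *wowuzhif* is /i/ (a high vowel), it takes -bib, giving *wowuzhifbib*.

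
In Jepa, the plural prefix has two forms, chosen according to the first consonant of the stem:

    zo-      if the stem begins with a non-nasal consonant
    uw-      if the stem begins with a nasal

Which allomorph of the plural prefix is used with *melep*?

uw-

*melep* — first consonant /m/ (a nasal) → uw-.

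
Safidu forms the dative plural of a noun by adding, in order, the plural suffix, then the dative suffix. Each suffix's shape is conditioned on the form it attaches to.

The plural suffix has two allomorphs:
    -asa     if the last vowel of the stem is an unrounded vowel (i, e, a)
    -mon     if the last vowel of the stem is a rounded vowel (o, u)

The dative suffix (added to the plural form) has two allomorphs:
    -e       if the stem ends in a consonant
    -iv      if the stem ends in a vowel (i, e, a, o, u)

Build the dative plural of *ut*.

*ut*: last vowel = /u/, a rounded vowel → -mon → *utmon*.
The final sound of the plural form *utmon* is /n/, which is a consonant, so the dative suffix is -e, giving *utmone*.

utmone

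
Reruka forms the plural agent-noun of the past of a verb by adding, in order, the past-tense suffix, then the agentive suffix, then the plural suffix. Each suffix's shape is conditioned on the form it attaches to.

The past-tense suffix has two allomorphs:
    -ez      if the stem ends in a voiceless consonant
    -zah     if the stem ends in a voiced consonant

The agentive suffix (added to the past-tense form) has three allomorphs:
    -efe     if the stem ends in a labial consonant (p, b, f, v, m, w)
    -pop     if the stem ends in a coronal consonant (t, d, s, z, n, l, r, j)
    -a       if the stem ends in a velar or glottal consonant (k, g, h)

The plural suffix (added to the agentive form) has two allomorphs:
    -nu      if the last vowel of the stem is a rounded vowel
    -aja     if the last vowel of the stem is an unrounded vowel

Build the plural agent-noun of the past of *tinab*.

tinabzahaaja

The final consonant of *tinab* is /b/, which is voiced, so the past-tense suffix is -zah, giving *tinabzah*.
The final consonant of the past-tense form *tinabzah* is /h/, which is velar/glottal, so the agentive suffix is -a, giving *tinabzaha*.
The last vowel of the agentive form *tinabzaha* is /a/, which is an unrounded vowel, so the plural suffix is -aja, giving *tinabzahaaja*.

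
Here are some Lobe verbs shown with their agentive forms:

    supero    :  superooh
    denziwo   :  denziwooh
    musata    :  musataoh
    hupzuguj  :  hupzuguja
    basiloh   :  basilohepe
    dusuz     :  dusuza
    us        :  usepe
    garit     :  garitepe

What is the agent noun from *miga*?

The pattern is voicing of the final sound: -epe when the stem ends in a voiceless consonant (*basiloh*, *us*, *garit*); -a when the stem ends in a voiced consonant (*hupzuguj*, *dusuz*); -oh when the stem ends in a vowel (*supero*, *denziwo*, *musata*).
*miga* — final sound /a/ (a vowel) → -oh → *migaoh*.

migaoh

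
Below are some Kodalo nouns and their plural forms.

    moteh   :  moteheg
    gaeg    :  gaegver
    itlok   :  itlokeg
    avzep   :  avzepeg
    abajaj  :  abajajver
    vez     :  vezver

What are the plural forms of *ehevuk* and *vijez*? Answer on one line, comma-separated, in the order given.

ehevukeg, vijezver

The alternation tracks the final consonant of the stem — -eg when the stem ends in a voiceless consonant (*moteh*, *itlok*, *avzep*); -ver when the stem ends in a voiced consonant (*gaeg*, *abajaj*, *vez*).
*ehevuk* — final consonant /k/ (voiceless) → -eg → *ehevukeg*.
*vijez*: final consonant = /z/, voiced → -ver → *vijezver*.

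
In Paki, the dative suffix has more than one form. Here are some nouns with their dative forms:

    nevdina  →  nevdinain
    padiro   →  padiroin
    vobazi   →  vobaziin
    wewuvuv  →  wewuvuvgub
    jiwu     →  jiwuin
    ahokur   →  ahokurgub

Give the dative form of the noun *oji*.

The alternation tracks the final sound of the stem — -gub when the stem ends in a consonant (*wewuvuv*, *ahokur*); -in when the stem ends in a vowel (*nevdina*, *padiro*, *vobazi*, *jiwu*).
*oji*: final sound = /i/, a vowel → -in → *ojiin*.

ojiin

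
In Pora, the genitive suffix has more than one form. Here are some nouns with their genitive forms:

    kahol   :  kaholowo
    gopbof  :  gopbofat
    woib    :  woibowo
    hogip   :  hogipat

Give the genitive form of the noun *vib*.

The suffix is conditioned by the final consonant: -at when the stem ends in a voiceless consonant (*gopbof*, *hogip*); -owo when the stem ends in a voiced consonant (*kahol*, *woib*).
The final consonant of *vib* is /b/, which is voiced, so the suffix is -owo, giving *vibowo*.

vibowo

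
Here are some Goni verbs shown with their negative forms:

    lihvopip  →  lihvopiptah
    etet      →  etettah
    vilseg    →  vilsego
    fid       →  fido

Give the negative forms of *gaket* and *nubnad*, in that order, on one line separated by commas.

The pattern is voicing of the final consonant: -tah when the stem ends in a voiceless consonant (*lihvopip*, *etet*); -o when the stem ends in a voiced consonant (*vilseg*, *fid*).
The final consonant of *gaket* is /t/, which is voiceless, so the suffix is -tah, giving *gakettah*.
The final consonant of *nubnad* is /d/, which is voiced, so the suffix is -o, giving *nubnado*.

gakettah, nubnado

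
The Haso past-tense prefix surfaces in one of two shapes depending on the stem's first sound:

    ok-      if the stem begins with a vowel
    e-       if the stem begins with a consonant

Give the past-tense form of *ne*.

*ne*: first sound = /n/, a consonant → e- → *ene*.

ene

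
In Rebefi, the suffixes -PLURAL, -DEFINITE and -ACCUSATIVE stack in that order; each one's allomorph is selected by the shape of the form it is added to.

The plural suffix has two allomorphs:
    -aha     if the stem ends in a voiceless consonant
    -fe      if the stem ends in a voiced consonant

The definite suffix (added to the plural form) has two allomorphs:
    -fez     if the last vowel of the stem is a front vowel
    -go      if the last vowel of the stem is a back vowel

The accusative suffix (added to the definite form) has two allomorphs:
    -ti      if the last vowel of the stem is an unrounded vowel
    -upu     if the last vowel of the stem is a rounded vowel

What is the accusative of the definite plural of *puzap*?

*puzap* — final consonant /p/ (voiceless) → -aha → *puzapaha*.
The last vowel of the plural form *puzapaha* is /a/, which is a back vowel, so the definite suffix is -go, giving *puzapahago*.
The definite form *puzapahago* — last vowel /o/ (a rounded vowel) → -upu → *puzapahagoupu*.

puzapahagoupu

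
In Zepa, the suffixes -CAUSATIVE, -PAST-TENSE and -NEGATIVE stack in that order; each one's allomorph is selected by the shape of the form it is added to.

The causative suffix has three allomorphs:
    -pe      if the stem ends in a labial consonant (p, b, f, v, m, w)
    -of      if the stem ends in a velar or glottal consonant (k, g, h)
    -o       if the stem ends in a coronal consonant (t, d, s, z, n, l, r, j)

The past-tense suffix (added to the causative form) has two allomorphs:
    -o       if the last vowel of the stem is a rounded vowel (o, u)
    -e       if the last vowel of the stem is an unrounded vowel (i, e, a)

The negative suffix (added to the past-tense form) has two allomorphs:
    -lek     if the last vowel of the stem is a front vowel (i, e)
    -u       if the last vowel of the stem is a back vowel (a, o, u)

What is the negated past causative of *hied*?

Since the final consonant of *hied* is /d/ (coronal), it takes -o, giving *hiedo*.
The last vowel of the causative form *hiedo* is /o/, which is a rounded vowel, so the past-tense suffix is -o, giving *hiedoo*.
The past-tense form *hiedoo* — last vowel /o/ (a back vowel) → -u → *hiedoou*.

hiedoou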